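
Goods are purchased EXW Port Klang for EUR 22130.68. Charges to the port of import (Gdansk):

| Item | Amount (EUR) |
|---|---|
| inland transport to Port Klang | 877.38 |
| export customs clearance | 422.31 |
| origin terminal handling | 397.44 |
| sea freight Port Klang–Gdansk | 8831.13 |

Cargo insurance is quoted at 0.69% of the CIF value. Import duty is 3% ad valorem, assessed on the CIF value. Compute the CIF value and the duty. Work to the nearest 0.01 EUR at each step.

Let C be the CIF value. C = EXW price + pre-shipment costs + freight + 0.69% × C
C − 0.69% × C = 22130.68 + 877.38 + 422.31 + 397.44 + 8831.13
0.9931 × C = 32658.94
C = 32658.94 / 0.9931 = 32885.85
Insurance premium = 0.69% × 32885.85 = 226.91
Import duty = 32885.85 × 3% = 986.58

CIF value: EUR 32885.85; import duty: EUR 986.58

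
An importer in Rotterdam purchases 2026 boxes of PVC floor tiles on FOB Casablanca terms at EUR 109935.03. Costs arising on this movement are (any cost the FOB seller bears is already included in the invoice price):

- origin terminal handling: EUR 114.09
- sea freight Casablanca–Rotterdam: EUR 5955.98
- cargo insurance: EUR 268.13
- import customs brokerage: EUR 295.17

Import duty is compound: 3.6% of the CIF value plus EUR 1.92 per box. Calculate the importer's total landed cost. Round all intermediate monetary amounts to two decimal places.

Total landed cost: EUR 124525.96

FOB: the seller bears costs until goods are on board at the origin port; the buyer bears freight, insurance and all costs thereafter.
Already in the invoice (seller's account under FOB): origin terminal — exclude.
CIF value = FOB price + freight + insurance = 109935.03 + 5955.98 + 268.13 = 116159.14
Ad valorem component: 116159.14 × 3.6% = 4181.73
Specific component: 2026 × 1.92 = 3889.92
Import duty = 4181.73 + 3889.92 = 8071.65
Buyer bears: freight 5955.98 + insurance 268.13 + brokerage 295.17 + duty 8071.65 = 14590.93
Landed cost = invoice 109935.03 + 14590.93 = 124525.96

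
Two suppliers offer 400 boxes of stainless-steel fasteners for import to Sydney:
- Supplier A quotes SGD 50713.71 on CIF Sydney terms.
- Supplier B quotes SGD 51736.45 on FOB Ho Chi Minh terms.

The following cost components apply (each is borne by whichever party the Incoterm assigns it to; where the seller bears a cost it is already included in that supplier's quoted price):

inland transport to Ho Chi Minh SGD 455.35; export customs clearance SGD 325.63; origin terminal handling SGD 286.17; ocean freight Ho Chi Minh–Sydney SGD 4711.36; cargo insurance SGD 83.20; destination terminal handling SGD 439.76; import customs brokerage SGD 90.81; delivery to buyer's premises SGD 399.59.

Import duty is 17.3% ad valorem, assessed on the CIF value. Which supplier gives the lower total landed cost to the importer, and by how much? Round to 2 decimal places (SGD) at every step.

Supplier A is cheaper by SGD 6823.69

Supplier A (CIF):
The CIF price already equals the CIF value: 50713.71
Import duty = 50713.71 × 17.3% = 8773.47
Buyer bears (A): 439.76 + 90.81 + 399.59 = 930.16
Landed cost (A) = invoice 50713.71 + 930.16 + duty 8773.47 = 60417.34
Supplier B (FOB):
CIF value = FOB price + freight + insurance = 51736.45 + 4711.36 + 83.20 = 56531.01
Import duty = 56531.01 × 17.3% = 9779.86
Buyer bears (B): 4711.36 + 83.20 + 439.76 + 90.81 + 399.59 = 5724.72
Landed cost (B) = invoice 51736.45 + 5724.72 + duty 9779.86 = 67241.03
Difference = |60417.34 − 67241.03| = 6823.69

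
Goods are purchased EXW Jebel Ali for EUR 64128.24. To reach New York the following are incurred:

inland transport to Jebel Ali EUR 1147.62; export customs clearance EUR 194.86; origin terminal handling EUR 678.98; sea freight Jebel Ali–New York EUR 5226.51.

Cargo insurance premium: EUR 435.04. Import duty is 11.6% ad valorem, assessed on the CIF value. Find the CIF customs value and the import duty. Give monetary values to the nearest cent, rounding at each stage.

CIF = EXW price + pre-shipment costs + freight + insurance
CIF = 64128.24 + 1147.62 + 194.86 + 678.98 + 5226.51 + 435.04 = 71811.25
Import duty = 71811.25 × 11.6% = 8330.11

CIF value: EUR 71811.25; import duty: EUR 8330.11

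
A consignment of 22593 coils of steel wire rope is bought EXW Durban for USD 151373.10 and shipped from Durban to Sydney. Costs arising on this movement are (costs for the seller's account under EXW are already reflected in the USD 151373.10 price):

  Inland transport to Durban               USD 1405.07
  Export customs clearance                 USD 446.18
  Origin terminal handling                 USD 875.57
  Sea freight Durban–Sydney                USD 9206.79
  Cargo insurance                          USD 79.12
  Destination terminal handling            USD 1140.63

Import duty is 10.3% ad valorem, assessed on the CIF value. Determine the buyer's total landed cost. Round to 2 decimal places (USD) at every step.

EXW: the seller makes goods available at their premises; the buyer bears all onward costs.
CIF value = EXW price + inland to port + export clearance + origin terminal + freight + insurance = 151373.10 + 1405.07 + 446.18 + 875.57 + 9206.79 + 79.12 = 163385.83
Import duty = 163385.83 × 10.3% = 16828.74
Buyer bears: inland to port 1405.07 + export clearance 446.18 + origin terminal 875.57 + freight 9206.79 + insurance 79.12 + destination terminal 1140.63 + duty 16828.74 = 29982.10
Landed cost = invoice 151373.10 + 29982.10 = 181355.20

Total landed cost: USD 181355.20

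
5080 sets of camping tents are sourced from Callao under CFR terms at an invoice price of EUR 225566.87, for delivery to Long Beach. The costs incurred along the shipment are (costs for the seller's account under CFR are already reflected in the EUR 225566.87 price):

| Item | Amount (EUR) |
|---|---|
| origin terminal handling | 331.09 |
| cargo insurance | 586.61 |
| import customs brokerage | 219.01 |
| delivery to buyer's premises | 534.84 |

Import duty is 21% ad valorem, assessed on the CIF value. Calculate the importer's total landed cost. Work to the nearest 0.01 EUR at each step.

CFR: the seller pays costs through ocean freight to the destination port, but not insurance.
Already in the invoice (seller's account under CFR): origin terminal — exclude.
CIF value = CFR price + insurance = 225566.87 + 586.61 = 226153.48
Import duty = 226153.48 × 21% = 47492.23
Buyer bears: insurance 586.61 + brokerage 219.01 + delivery 534.84 + duty 47492.23 = 48832.69
Landed cost = invoice 225566.87 + 48832.69 = 274399.56

Total landed cost: EUR 274399.56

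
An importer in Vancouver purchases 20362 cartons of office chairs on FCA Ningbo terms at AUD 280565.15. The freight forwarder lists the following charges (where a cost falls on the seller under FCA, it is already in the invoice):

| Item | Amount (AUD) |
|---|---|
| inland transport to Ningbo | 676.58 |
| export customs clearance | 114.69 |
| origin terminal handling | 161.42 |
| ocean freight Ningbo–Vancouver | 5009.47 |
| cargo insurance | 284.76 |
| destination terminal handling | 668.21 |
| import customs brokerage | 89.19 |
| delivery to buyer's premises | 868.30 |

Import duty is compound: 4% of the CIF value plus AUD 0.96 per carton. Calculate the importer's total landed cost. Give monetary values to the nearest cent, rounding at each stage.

Total landed cost: AUD 318634.85

FCA: the seller delivers export-cleared goods to the carrier; the buyer bears costs from that point.
Already in the invoice (seller's account under FCA): inland to port, export clearance — exclude.
CIF value = FCA price + origin terminal + freight + insurance = 280565.15 + 161.42 + 5009.47 + 284.76 = 286020.80
Ad valorem component: 286020.80 × 4% = 11440.83
Specific component: 20362 × 0.96 = 19547.52
Import duty = 11440.83 + 19547.52 = 30988.35
Buyer bears: origin terminal 161.42 + freight 5009.47 + insurance 284.76 + destination terminal 668.21 + brokerage 89.19 + delivery 868.30 + duty 30988.35 = 38069.70
Landed cost = invoice 280565.15 + 38069.70 = 318634.85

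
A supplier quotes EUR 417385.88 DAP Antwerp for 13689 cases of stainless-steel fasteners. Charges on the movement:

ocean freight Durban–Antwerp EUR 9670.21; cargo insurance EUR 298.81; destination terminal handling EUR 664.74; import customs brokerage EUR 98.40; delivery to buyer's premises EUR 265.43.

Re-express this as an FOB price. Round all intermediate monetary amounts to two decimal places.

Not relevant to the conversion: brokerage — on the buyer under both terms; not part of either seller's price.
From DAP to FOB, the seller no longer bears: freight, insurance, destination terminal, delivery.
FOB price = 417385.88 − 9670.21 − 298.81 − 664.74 − 265.43 = 406486.69

FOB price: EUR 406486.69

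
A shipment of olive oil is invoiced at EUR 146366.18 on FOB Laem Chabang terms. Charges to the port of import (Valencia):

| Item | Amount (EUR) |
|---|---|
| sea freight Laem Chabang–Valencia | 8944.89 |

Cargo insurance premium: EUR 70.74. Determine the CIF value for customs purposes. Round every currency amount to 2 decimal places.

CIF value: EUR 155381.81

CIF = FOB price + freight + insurance
CIF = 146366.18 + 8944.89 + 70.74 = 155381.81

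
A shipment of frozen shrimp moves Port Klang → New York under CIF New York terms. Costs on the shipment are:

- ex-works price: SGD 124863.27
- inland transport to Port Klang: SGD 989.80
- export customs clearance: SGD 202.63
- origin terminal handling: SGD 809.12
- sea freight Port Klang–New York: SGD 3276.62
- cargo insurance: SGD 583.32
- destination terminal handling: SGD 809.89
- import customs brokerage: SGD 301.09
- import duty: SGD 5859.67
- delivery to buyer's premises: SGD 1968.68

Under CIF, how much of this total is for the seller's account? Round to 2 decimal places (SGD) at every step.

CIF: the seller pays costs through ocean freight and marine insurance to the destination port.
Seller's account: goods 124863.27 + inland to port 989.80 + export clearance 202.63 + origin terminal 809.12 + freight 3276.62 + insurance 583.32 = 130724.76
Buyer's account: destination terminal 809.89 + brokerage 301.09 + duty 5859.67 + delivery 1968.68 = 8939.33

Seller's account: SGD 130724.76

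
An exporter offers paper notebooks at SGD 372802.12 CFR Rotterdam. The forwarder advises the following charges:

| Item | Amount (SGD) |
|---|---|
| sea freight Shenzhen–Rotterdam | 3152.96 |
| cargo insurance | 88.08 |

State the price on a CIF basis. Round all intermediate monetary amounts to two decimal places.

Not relevant to the conversion: freight — on the seller under both CFR and CIF; already in the CFR price and stays in the CIF price.
From CFR to CIF, the seller additionally bears: insurance.
CIF price = 372802.12 + 88.08 = 372890.20

CIF price: SGD 372890.20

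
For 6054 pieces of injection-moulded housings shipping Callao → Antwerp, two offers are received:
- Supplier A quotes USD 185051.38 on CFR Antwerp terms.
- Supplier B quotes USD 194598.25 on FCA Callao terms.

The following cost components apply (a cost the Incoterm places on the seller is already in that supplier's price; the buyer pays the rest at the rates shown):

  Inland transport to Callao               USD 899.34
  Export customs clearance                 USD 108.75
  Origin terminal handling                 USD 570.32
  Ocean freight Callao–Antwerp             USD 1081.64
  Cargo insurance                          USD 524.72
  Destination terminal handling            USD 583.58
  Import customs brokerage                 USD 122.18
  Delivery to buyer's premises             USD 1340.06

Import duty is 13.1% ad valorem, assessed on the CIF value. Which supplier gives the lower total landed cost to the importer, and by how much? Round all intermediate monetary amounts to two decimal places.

Supplier A is cheaper by USD 12665.88

Supplier A (CFR):
CIF value = CFR price + insurance = 185051.38 + 524.72 = 185576.10
Import duty = 185576.10 × 13.1% = 24310.47
Buyer bears (A): 524.72 + 583.58 + 122.18 + 1340.06 = 2570.54
Landed cost (A) = invoice 185051.38 + 2570.54 + duty 24310.47 = 211932.39
Supplier B (FCA):
CIF value = FCA price + origin terminal + freight + insurance = 194598.25 + 570.32 + 1081.64 + 524.72 = 196774.93
Import duty = 196774.93 × 13.1% = 25777.52
Buyer bears (B): 570.32 + 1081.64 + 524.72 + 583.58 + 122.18 + 1340.06 = 4222.50
Landed cost (B) = invoice 194598.25 + 4222.50 + duty 25777.52 = 224598.27
Difference = |211932.39 − 224598.27| = 12665.88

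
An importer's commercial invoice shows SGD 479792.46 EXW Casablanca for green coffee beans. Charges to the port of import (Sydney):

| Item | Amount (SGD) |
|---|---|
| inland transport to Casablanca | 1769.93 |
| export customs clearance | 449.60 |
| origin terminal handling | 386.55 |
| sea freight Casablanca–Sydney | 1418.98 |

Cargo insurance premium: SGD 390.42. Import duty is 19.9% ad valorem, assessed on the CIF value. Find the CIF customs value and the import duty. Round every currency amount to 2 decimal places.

CIF = EXW price + pre-shipment costs + freight + insurance
CIF = 479792.46 + 1769.93 + 449.60 + 386.55 + 1418.98 + 390.42 = 484207.94
Import duty = 484207.94 × 19.9% = 96357.38

CIF value: SGD 484207.94; import duty: SGD 96357.38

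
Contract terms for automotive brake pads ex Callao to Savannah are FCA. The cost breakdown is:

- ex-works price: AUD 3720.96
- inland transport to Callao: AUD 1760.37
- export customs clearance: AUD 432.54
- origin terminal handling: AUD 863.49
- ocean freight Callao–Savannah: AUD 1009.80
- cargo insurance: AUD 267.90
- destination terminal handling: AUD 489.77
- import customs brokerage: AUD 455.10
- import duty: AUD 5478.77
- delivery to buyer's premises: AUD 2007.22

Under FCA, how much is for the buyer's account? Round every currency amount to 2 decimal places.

Buyer's account: AUD 10572.05

FCA: the seller delivers export-cleared goods to the carrier; the buyer bears costs from that point.
Seller's account: goods 3720.96 + inland to port 1760.37 + export clearance 432.54 = 5913.87
Buyer's account: origin terminal 863.49 + freight 1009.80 + insurance 267.90 + destination terminal 489.77 + brokerage 455.10 + duty 5478.77 + delivery 2007.22 = 10572.05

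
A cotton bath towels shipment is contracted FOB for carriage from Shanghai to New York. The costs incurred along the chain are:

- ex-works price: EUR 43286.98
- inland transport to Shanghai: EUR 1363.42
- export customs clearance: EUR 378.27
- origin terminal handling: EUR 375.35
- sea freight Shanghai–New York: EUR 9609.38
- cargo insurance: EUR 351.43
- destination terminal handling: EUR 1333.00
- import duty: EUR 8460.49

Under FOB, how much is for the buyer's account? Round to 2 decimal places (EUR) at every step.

Buyer's account: EUR 19754.30

FOB: the seller bears costs until goods are on board at the origin port; the buyer bears freight, insurance and all costs thereafter.
Seller's account: goods 43286.98 + inland to port 1363.42 + export clearance 378.27 + origin terminal 375.35 = 45404.02
Buyer's account: freight 9609.38 + insurance 351.43 + destination terminal 1333.00 + duty 8460.49 = 19754.30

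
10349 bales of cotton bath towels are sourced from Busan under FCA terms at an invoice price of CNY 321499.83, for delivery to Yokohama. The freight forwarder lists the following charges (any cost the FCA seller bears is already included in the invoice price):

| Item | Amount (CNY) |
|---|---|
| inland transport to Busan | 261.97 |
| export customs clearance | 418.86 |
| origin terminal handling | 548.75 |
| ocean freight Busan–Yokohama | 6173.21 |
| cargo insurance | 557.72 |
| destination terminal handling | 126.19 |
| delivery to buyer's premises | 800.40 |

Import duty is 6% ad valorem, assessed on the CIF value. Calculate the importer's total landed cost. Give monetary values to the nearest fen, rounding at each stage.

Total landed cost: CNY 349432.87

FCA: the seller delivers export-cleared goods to the carrier; the buyer bears costs from that point.
Already in the invoice (seller's account under FCA): inland to port, export clearance — exclude.
CIF value = FCA price + origin terminal + freight + insurance = 321499.83 + 548.75 + 6173.21 + 557.72 = 328779.51
Import duty = 328779.51 × 6% = 19726.77
Buyer bears: origin terminal 548.75 + freight 6173.21 + insurance 557.72 + destination terminal 126.19 + delivery 800.40 + duty 19726.77 = 27933.04
Landed cost = invoice 321499.83 + 27933.04 = 349432.87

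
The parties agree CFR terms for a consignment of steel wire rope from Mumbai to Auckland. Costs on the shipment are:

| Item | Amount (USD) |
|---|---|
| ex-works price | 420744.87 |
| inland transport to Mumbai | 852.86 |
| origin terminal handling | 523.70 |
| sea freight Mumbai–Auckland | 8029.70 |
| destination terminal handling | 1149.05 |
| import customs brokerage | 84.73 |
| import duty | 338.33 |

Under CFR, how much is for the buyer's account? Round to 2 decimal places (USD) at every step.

Buyer's account: USD 1572.11

CFR: the seller pays costs through ocean freight to the destination port, but not insurance.
Seller's account: goods 420744.87 + inland to port 852.86 + origin terminal 523.70 + freight 8029.70 = 430151.13
Buyer's account: destination terminal 1149.05 + brokerage 84.73 + duty 338.33 = 1572.11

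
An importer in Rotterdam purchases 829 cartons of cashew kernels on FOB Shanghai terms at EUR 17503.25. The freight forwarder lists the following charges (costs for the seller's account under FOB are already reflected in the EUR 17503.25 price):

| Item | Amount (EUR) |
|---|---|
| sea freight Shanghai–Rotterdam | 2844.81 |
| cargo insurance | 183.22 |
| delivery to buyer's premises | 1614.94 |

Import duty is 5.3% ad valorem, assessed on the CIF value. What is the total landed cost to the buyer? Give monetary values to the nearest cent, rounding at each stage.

FOB: the seller bears costs until goods are on board at the origin port; the buyer bears freight, insurance and all costs thereafter.
CIF value = FOB price + freight + insurance = 17503.25 + 2844.81 + 183.22 = 20531.28
Import duty = 20531.28 × 5.3% = 1088.16
Buyer bears: freight 2844.81 + insurance 183.22 + delivery 1614.94 + duty 1088.16 = 5731.13
Landed cost = invoice 17503.25 + 5731.13 = 23234.38

Total landed cost: EUR 23234.38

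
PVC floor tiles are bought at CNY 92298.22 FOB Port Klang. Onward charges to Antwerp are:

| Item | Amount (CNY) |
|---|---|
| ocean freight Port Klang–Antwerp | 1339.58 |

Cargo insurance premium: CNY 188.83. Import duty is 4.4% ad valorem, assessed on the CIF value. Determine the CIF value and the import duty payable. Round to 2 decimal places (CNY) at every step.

CIF value: CNY 93826.63; import duty: CNY 4128.37

CIF = FOB price + freight + insurance
CIF = 92298.22 + 1339.58 + 188.83 = 93826.63
Import duty = 93826.63 × 4.4% = 4128.37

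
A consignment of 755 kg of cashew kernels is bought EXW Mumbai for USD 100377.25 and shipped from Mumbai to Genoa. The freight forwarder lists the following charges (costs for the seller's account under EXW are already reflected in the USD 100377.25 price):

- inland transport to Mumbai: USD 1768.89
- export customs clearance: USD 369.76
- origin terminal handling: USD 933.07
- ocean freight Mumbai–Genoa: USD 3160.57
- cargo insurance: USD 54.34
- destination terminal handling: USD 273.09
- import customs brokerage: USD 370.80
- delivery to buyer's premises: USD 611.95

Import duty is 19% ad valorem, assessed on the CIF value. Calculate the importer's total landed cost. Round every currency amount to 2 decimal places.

EXW: the seller makes goods available at their premises; the buyer bears all onward costs.
CIF value = EXW price + inland to port + export clearance + origin terminal + freight + insurance = 100377.25 + 1768.89 + 369.76 + 933.07 + 3160.57 + 54.34 = 106663.88
Import duty = 106663.88 × 19% = 20266.14
Buyer bears: inland to port 1768.89 + export clearance 369.76 + origin terminal 933.07 + freight 3160.57 + insurance 54.34 + destination terminal 273.09 + brokerage 370.80 + delivery 611.95 + duty 20266.14 = 27808.61
Landed cost = invoice 100377.25 + 27808.61 = 128185.86

Total landed cost: USD 128185.86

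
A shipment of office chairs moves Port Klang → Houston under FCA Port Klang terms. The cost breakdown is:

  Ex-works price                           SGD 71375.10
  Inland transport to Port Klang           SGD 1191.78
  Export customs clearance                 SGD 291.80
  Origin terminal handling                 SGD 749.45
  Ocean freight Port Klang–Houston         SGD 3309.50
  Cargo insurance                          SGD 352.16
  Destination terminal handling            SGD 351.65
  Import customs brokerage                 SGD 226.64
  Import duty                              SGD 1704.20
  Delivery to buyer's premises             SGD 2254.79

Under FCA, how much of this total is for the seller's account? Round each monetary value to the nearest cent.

FCA: the seller delivers export-cleared goods to the carrier; the buyer bears costs from that point.
Seller's account: goods 71375.10 + inland to port 1191.78 + export clearance 291.80 = 72858.68
Buyer's account: origin terminal 749.45 + freight 3309.50 + insurance 352.16 + destination terminal 351.65 + brokerage 226.64 + duty 1704.20 + delivery 2254.79 = 8948.39

Seller's account: SGD 72858.68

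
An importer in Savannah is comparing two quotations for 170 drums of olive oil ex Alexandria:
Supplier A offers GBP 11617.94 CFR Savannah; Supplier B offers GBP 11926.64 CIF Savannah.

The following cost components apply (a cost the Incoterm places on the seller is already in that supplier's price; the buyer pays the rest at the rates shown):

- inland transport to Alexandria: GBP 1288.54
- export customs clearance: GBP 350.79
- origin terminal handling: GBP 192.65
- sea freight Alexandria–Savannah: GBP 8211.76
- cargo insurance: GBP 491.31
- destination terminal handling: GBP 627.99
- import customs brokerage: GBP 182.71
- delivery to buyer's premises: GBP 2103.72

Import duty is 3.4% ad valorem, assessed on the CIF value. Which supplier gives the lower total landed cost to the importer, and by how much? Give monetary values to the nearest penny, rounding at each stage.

Supplier B is cheaper by GBP 188.81

Supplier A (CFR):
CIF value = CFR price + insurance = 11617.94 + 491.31 = 12109.25
Import duty = 12109.25 × 3.4% = 411.71
Buyer bears (A): 491.31 + 627.99 + 182.71 + 2103.72 = 3405.73
Landed cost (A) = invoice 11617.94 + 3405.73 + duty 411.71 = 15435.38
Supplier B (CIF):
The CIF price already equals the CIF value: 11926.64
Import duty = 11926.64 × 3.4% = 405.51
Buyer bears (B): 627.99 + 182.71 + 2103.72 = 2914.42
Landed cost (B) = invoice 11926.64 + 2914.42 + duty 405.51 = 15246.57
Difference = |15435.38 − 15246.57| = 188.81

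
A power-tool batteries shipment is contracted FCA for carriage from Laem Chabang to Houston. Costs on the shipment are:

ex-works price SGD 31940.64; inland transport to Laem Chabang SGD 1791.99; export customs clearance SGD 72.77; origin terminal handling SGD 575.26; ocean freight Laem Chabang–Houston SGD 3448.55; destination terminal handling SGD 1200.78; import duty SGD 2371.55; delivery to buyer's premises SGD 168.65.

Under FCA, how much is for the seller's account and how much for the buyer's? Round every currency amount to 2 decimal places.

FCA: the seller delivers export-cleared goods to the carrier; the buyer bears costs from that point.
Seller's account: goods 31940.64 + inland to port 1791.99 + export clearance 72.77 = 33805.40
Buyer's account: origin terminal 575.26 + freight 3448.55 + destination terminal 1200.78 + duty 2371.55 + delivery 168.65 = 7764.79

Seller: SGD 33805.40; buyer: SGD 7764.79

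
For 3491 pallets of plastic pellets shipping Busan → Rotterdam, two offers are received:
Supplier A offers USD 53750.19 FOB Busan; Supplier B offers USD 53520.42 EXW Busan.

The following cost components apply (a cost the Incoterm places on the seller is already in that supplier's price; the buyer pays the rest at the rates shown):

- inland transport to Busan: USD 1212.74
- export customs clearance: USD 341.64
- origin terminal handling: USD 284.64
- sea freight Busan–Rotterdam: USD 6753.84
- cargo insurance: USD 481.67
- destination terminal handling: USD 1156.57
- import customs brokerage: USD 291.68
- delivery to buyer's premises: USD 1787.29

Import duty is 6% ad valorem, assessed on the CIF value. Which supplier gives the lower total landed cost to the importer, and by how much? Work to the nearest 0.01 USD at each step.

Supplier A (FOB):
CIF value = FOB price + freight + insurance = 53750.19 + 6753.84 + 481.67 = 60985.70
Import duty = 60985.70 × 6% = 3659.14
Buyer bears (A): 6753.84 + 481.67 + 1156.57 + 291.68 + 1787.29 = 10471.05
Landed cost (A) = invoice 53750.19 + 10471.05 + duty 3659.14 = 67880.38
Supplier B (EXW):
CIF value = EXW price + inland to port + export clearance + origin terminal + freight + insurance = 53520.42 + 1212.74 + 341.64 + 284.64 + 6753.84 + 481.67 = 62594.95
Import duty = 62594.95 × 6% = 3755.70
Buyer bears (B): 1212.74 + 341.64 + 284.64 + 6753.84 + 481.67 + 1156.57 + 291.68 + 1787.29 = 12310.07
Landed cost (B) = invoice 53520.42 + 12310.07 + duty 3755.70 = 69586.19
Difference = |67880.38 − 69586.19| = 1705.81

Supplier A is cheaper by USD 1705.81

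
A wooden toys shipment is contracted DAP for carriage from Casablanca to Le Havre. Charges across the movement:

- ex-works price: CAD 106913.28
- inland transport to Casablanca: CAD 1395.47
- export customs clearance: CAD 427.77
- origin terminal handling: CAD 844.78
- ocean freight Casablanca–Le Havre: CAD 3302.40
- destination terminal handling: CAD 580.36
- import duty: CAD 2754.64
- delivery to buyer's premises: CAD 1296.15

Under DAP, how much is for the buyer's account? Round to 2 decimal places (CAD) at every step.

Buyer's account: CAD 2754.64

DAP: the seller bears all costs to the named destination except import duty and clearance.
Seller's account: goods 106913.28 + inland to port 1395.47 + export clearance 427.77 + origin terminal 844.78 + freight 3302.40 + destination terminal 580.36 + delivery 1296.15 = 114760.21
Buyer's account: duty 2754.64 = 2754.64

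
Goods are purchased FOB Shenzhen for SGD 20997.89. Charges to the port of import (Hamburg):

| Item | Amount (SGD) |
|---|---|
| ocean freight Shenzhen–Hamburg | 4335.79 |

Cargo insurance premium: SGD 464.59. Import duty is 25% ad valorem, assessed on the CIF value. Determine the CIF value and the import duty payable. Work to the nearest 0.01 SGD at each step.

CIF = FOB price + freight + insurance
CIF = 20997.89 + 4335.79 + 464.59 = 25798.27
Import duty = 25798.27 × 25% = 6449.57

CIF value: SGD 25798.27; import duty: SGD 6449.57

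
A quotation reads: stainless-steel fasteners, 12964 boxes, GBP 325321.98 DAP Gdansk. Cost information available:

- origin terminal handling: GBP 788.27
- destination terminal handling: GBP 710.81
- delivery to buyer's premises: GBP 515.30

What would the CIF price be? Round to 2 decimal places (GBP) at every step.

Not relevant to the conversion: origin terminal — on the seller under both DAP and CIF; already in the DAP price and stays in the CIF price.
From DAP to CIF, the seller no longer bears: destination terminal, delivery.
CIF price = 325321.98 − 710.81 − 515.30 = 324095.87

CIF price: GBP 324095.87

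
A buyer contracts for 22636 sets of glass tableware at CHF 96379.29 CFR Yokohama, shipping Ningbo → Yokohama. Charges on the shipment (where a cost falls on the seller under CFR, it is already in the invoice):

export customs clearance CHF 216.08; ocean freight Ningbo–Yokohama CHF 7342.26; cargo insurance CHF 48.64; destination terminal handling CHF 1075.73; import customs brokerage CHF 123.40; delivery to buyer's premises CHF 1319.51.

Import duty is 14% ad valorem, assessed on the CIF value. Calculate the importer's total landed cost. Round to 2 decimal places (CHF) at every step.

Total landed cost: CHF 112446.48

CFR: the seller pays costs through ocean freight to the destination port, but not insurance.
Already in the invoice (seller's account under CFR): export clearance, freight — exclude.
CIF value = CFR price + insurance = 96379.29 + 48.64 = 96427.93
Import duty = 96427.93 × 14% = 13499.91
Buyer bears: insurance 48.64 + destination terminal 1075.73 + brokerage 123.40 + delivery 1319.51 + duty 13499.91 = 16067.19
Landed cost = invoice 96379.29 + 16067.19 = 112446.48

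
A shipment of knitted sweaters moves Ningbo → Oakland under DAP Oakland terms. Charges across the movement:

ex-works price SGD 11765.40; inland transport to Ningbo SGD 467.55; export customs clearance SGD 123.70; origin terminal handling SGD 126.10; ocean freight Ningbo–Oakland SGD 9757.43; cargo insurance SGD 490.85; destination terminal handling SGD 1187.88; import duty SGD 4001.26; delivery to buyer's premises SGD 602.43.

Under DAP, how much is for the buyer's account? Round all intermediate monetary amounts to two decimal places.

DAP: the seller bears all costs to the named destination except import duty and clearance.
Seller's account: goods 11765.40 + inland to port 467.55 + export clearance 123.70 + origin terminal 126.10 + freight 9757.43 + insurance 490.85 + destination terminal 1187.88 + delivery 602.43 = 24521.34
Buyer's account: duty 4001.26 = 4001.26

Buyer's account: SGD 4001.26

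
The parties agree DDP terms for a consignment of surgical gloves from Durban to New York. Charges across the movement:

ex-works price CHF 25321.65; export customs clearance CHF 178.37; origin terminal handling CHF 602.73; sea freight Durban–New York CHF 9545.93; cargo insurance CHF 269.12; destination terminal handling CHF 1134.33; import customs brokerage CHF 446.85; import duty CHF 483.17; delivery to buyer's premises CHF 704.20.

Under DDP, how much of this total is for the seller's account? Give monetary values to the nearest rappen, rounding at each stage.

Seller's account: CHF 38686.35

DDP: the seller bears all costs including import duty.
Seller's account: goods 25321.65 + export clearance 178.37 + origin terminal 602.73 + freight 9545.93 + insurance 269.12 + destination terminal 1134.33 + brokerage 446.85 + duty 483.17 + delivery 704.20 = 38686.35
Buyer's account: 0.00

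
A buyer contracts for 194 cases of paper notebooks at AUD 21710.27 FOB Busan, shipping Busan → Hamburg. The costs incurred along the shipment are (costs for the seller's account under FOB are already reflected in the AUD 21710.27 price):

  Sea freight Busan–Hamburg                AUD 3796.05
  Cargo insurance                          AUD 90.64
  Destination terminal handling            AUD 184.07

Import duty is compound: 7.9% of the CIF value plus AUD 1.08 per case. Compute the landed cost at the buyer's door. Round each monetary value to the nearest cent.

FOB: the seller bears costs until goods are on board at the origin port; the buyer bears freight, insurance and all costs thereafter.
CIF value = FOB price + freight + insurance = 21710.27 + 3796.05 + 90.64 = 25596.96
Ad valorem component: 25596.96 × 7.9% = 2022.16
Specific component: 194 × 1.08 = 209.52
Import duty = 2022.16 + 209.52 = 2231.68
Buyer bears: freight 3796.05 + insurance 90.64 + destination terminal 184.07 + duty 2231.68 = 6302.44
Landed cost = invoice 21710.27 + 6302.44 = 28012.71

Total landed cost: AUD 28012.71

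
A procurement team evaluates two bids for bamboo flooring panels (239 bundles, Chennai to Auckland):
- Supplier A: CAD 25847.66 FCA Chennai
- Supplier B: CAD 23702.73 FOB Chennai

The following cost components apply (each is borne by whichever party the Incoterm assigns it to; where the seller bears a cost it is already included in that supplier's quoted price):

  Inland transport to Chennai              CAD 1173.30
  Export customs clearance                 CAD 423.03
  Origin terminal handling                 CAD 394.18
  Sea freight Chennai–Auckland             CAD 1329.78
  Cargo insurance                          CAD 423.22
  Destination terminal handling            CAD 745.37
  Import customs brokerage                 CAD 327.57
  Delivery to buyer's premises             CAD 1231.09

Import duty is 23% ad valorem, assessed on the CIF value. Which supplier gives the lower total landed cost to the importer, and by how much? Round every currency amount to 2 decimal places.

Supplier B is cheaper by CAD 3123.10

Supplier A (FCA):
CIF value = FCA price + origin terminal + freight + insurance = 25847.66 + 394.18 + 1329.78 + 423.22 = 27994.84
Import duty = 27994.84 × 23% = 6438.81
Buyer bears (A): 394.18 + 1329.78 + 423.22 + 745.37 + 327.57 + 1231.09 = 4451.21
Landed cost (A) = invoice 25847.66 + 4451.21 + duty 6438.81 = 36737.68
Supplier B (FOB):
CIF value = FOB price + freight + insurance = 23702.73 + 1329.78 + 423.22 = 25455.73
Import duty = 25455.73 × 23% = 5854.82
Buyer bears (B): 1329.78 + 423.22 + 745.37 + 327.57 + 1231.09 = 4057.03
Landed cost (B) = invoice 23702.73 + 4057.03 + duty 5854.82 = 33614.58
Difference = |36737.68 − 33614.58| = 3123.10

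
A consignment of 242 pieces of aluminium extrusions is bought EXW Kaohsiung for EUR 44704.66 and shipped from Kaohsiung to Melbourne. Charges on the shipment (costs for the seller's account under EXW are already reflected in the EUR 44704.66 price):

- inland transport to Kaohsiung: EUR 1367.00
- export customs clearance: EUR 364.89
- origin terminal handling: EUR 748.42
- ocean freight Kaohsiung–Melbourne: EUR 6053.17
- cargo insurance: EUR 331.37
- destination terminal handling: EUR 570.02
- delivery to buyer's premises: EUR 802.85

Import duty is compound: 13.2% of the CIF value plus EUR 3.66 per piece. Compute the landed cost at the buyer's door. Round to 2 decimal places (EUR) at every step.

EXW: the seller makes goods available at their premises; the buyer bears all onward costs.
CIF value = EXW price + inland to port + export clearance + origin terminal + freight + insurance = 44704.66 + 1367.00 + 364.89 + 748.42 + 6053.17 + 331.37 = 53569.51
Ad valorem component: 53569.51 × 13.2% = 7071.18
Specific component: 242 × 3.66 = 885.72
Import duty = 7071.18 + 885.72 = 7956.90
Buyer bears: inland to port 1367.00 + export clearance 364.89 + origin terminal 748.42 + freight 6053.17 + insurance 331.37 + destination terminal 570.02 + delivery 802.85 + duty 7956.90 = 18194.62
Landed cost = invoice 44704.66 + 18194.62 = 62899.28

Total landed cost: EUR 62899.28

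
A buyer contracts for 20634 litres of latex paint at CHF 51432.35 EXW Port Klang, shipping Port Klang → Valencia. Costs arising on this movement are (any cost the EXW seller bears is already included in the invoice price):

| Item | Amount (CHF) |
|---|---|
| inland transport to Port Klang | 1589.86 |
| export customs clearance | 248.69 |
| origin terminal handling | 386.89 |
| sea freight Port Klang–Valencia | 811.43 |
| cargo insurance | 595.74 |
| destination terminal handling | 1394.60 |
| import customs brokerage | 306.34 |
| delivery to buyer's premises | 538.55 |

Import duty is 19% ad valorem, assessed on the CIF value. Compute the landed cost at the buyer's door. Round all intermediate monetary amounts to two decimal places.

Total landed cost: CHF 67766.79

EXW: the seller makes goods available at their premises; the buyer bears all onward costs.
CIF value = EXW price + inland to port + export clearance + origin terminal + freight + insurance = 51432.35 + 1589.86 + 248.69 + 386.89 + 811.43 + 595.74 = 55064.96
Import duty = 55064.96 × 19% = 10462.34
Buyer bears: inland to port 1589.86 + export clearance 248.69 + origin terminal 386.89 + freight 811.43 + insurance 595.74 + destination terminal 1394.60 + brokerage 306.34 + delivery 538.55 + duty 10462.34 = 16334.44
Landed cost = invoice 51432.35 + 16334.44 = 67766.79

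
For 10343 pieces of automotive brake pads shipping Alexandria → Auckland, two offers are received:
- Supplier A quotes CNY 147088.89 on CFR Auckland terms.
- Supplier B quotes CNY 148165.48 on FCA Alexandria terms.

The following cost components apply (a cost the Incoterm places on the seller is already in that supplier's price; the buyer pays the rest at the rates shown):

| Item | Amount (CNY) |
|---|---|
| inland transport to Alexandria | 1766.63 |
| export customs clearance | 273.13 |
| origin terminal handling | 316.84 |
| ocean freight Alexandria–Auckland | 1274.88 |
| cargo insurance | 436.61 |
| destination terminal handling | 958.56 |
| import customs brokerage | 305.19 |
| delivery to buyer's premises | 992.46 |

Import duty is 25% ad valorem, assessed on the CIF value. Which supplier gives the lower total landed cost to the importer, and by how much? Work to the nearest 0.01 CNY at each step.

Supplier A is cheaper by CNY 3335.38

Supplier A (CFR):
CIF value = CFR price + insurance = 147088.89 + 436.61 = 147525.50
Import duty = 147525.50 × 25% = 36881.38
Buyer bears (A): 436.61 + 958.56 + 305.19 + 992.46 = 2692.82
Landed cost (A) = invoice 147088.89 + 2692.82 + duty 36881.38 = 186663.09
Supplier B (FCA):
CIF value = FCA price + origin terminal + freight + insurance = 148165.48 + 316.84 + 1274.88 + 436.61 = 150193.81
Import duty = 150193.81 × 25% = 37548.45
Buyer bears (B): 316.84 + 1274.88 + 436.61 + 958.56 + 305.19 + 992.46 = 4284.54
Landed cost (B) = invoice 148165.48 + 4284.54 + duty 37548.45 = 189998.47
Difference = |186663.09 − 189998.47| = 3335.38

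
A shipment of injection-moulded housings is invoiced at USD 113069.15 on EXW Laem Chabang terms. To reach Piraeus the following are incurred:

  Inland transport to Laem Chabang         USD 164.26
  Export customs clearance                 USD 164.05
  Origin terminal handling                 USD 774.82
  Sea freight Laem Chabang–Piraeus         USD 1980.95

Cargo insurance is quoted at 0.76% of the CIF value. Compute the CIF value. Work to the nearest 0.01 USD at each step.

Let C be the CIF value. C = EXW price + pre-shipment costs + freight + 0.76% × C
C − 0.76% × C = 113069.15 + 164.26 + 164.05 + 774.82 + 1980.95
0.9924 × C = 116153.23
C = 116153.23 / 0.9924 = 117042.75
Insurance premium = 0.76% × 117042.75 = 889.52

CIF value: USD 117042.75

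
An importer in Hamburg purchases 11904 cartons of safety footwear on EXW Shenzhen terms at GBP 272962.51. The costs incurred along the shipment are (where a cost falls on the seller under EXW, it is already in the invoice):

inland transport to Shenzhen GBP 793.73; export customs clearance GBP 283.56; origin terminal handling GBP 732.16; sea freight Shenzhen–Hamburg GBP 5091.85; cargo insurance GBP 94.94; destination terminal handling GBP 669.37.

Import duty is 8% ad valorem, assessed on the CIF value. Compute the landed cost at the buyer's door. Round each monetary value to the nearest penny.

EXW: the seller makes goods available at their premises; the buyer bears all onward costs.
CIF value = EXW price + inland to port + export clearance + origin terminal + freight + insurance = 272962.51 + 793.73 + 283.56 + 732.16 + 5091.85 + 94.94 = 279958.75
Import duty = 279958.75 × 8% = 22396.70
Buyer bears: inland to port 793.73 + export clearance 283.56 + origin terminal 732.16 + freight 5091.85 + insurance 94.94 + destination terminal 669.37 + duty 22396.70 = 30062.31
Landed cost = invoice 272962.51 + 30062.31 = 303024.82

Total landed cost: GBP 303024.82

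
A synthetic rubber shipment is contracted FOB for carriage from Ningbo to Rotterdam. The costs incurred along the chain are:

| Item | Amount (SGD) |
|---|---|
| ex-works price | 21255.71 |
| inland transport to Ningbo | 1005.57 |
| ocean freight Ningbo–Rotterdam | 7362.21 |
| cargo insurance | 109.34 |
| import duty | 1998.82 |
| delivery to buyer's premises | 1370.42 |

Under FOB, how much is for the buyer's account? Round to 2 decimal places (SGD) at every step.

FOB: the seller bears costs until goods are on board at the origin port; the buyer bears freight, insurance and all costs thereafter.
Seller's account: goods 21255.71 + inland to port 1005.57 = 22261.28
Buyer's account: freight 7362.21 + insurance 109.34 + duty 1998.82 + delivery 1370.42 = 10840.79

Buyer's account: SGD 10840.79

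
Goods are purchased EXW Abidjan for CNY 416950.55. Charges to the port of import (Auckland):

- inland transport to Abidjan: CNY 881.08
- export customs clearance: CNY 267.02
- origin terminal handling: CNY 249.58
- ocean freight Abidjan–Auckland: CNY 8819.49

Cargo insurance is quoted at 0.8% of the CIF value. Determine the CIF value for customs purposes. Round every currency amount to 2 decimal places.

CIF value: CNY 430612.62

Let C be the CIF value. C = EXW price + pre-shipment costs + freight + 0.8% × C
C − 0.8% × C = 416950.55 + 881.08 + 267.02 + 249.58 + 8819.49
0.992 × C = 427167.72
C = 427167.72 / 0.992 = 430612.62
Insurance premium = 0.8% × 430612.62 = 3444.90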